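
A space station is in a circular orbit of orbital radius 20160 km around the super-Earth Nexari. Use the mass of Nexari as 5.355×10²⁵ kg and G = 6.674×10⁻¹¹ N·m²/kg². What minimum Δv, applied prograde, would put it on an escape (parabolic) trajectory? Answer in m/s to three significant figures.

μ = GM = 6.674×10⁻¹¹ × 5.355×10²⁵ = 3.574×10¹⁵ m³/s².
r = 20160 km = 2.016×10⁷ m.
Circular speed v_c = √(μ/r) = 13310 m/s.
Escape speed v_esc = √(2μ/r) = √2 × v_c = 18830 m/s.
Δv = v_esc − v_c = 5515 m/s.

Δv ≈ 5520 m/s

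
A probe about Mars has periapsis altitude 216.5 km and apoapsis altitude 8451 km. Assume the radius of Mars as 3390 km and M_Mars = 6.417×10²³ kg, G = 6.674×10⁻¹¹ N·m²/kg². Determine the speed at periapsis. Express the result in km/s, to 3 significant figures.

μ = GM = 6.674×10⁻¹¹ × 6.417×10²³ = 4.283×10¹³ m³/s².
r_p = 3390 + 216.5 = 3606.5 km = 3.6065×10⁶ m.
r_a = 3390 + 8451 = 11841 km = 1.1841×10⁷ m.
Semi-major axis a = (r_p + r_a)/2 = 7723.8 km = 7.724×10⁶ m.
Vis-viva: v² = μ(2/r − 1/a) = 4.283×10¹³ × (5.546×10⁻⁷ − 1.295×10⁻⁷) = 1.821×10⁷ m²/s².
v = 4267 m/s = 4.267 km/s.

v ≈ 4.27 km/s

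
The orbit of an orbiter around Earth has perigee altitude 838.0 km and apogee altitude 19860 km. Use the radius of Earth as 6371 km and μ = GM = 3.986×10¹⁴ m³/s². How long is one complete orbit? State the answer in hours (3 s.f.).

T ≈ 5.98 hours

r_p = 6371 + 838.0 = 7209.0 km = 7.2090×10⁶ m.
r_a = 6371 + 19860 = 26231 km = 2.6231×10⁷ m.
Semi-major axis a = (r_p + r_a)/2 = (7209.0 + 26231)/2 = 16720 km = 1.672×10⁷ m.
By Kepler's third law T = 2π√(a³/μ) = 2π × 3.424×10³ = 2.152×10⁴ s.
= 5.977 hours.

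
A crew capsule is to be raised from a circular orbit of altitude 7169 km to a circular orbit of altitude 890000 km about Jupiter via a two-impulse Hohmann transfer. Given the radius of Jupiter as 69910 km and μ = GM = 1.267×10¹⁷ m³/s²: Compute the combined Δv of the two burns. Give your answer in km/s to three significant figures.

r₁ = 69910 + 7169 = 77079 km = 7.7079×10⁷ m.
r₂ = 69910 + 890000 = 959910 km = 9.5991×10⁸ m.
Transfer ellipse a_t = (r₁ + r₂)/2 = 5.185×10⁸ m.
At r₁: circular v_c1 = √(μ/r₁) = 40540 m/s; transfer-perijove v_p = √[μ(2/r₁ − 1/a_t)] = 55160 m/s.
Δv₁ = v_p − v_c1 = 14620 m/s.
At r₂: circular v_c2 = √(μ/r₂) = 11490 m/s; transfer-apojove v_a = √[μ(2/r₂ − 1/a_t)] = 4430 m/s.
Δv₂ = v_c2 − v_a = 7059 m/s.
Total Δv = Δv₁ + Δv₂ = 21680 m/s = 21.68 km/s.

Δv_total ≈ 21.7 km/s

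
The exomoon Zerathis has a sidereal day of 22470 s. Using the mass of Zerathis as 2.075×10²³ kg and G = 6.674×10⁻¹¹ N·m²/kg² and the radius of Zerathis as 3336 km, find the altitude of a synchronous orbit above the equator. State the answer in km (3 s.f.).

h_sync ≈ 2280 km

μ = GM = 6.674×10⁻¹¹ × 2.075×10²³ = 1.385×10¹³ m³/s².
A synchronous orbit has period T, so by Kepler's third law a = (μT²/4π²)^(1/3).
μT²/4π² = 1.385×10¹³ × (2.247×10⁴)² / 39.48 = 1.771×10²⁰ m³.
a = 5.616×10⁶ m = 5615.9 km.
Altitude h = a − R = 5615.9 − 3336 = 2279.9 km.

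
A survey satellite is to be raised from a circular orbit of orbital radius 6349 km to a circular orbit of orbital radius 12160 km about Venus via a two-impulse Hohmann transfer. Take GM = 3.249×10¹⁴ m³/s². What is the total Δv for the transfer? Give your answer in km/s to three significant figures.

r₁ = 6349 km = 6.349×10⁶ m.
r₂ = 12160 km = 1.216×10⁷ m.
Transfer ellipse a_t = (r₁ + r₂)/2 = 9.254×10⁶ m.
At r₁: circular v_c1 = √(μ/r₁) = 7154 m/s; transfer-periapsis v_p = √[μ(2/r₁ − 1/a_t)] = 8200 m/s.
Δv₁ = v_p − v_c1 = 1046 m/s.
At r₂: circular v_c2 = √(μ/r₂) = 5169 m/s; transfer-apoapsis v_a = √[μ(2/r₂ − 1/a_t)] = 4281 m/s.
Δv₂ = v_c2 − v_a = 887.6 m/s.
Total Δv = Δv₁ + Δv₂ = 1934 m/s = 1.934 km/s.

Δv_total ≈ 1.93 km/s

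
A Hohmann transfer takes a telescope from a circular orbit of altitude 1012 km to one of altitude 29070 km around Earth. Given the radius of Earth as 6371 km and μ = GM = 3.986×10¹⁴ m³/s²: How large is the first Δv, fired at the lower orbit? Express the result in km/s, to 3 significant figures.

Δv ≈ 2.11 km/s

r₁ = 6371 + 1012 = 7383.0 km = 7.3830×10⁶ m.
r₂ = 6371 + 29070 = 35441 km = 3.5441×10⁷ m.
Transfer ellipse a_t = (r₁ + r₂)/2 = 2.141×10⁷ m.
At r₁: circular v_c1 = √(μ/r₁) = 7348 m/s; transfer-perigee v_p = √[μ(2/r₁ − 1/a_t)] = 9453 m/s.
Δv₁ = v_p − v_c1 = 2105 m/s.
= 2.105 km/s.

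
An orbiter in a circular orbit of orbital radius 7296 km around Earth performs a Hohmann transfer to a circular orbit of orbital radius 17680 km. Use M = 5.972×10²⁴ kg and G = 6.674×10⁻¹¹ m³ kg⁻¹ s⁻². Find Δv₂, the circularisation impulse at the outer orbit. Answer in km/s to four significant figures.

Δv ≈ 1.119 km/s

μ = GM = 6.674×10⁻¹¹ × 5.972×10²⁴ = 3.986×10¹⁴ m³/s².
r₁ = 7296 km = 7.296×10⁶ m.
r₂ = 17680 km = 1.768×10⁷ m.
Transfer ellipse a_t = (r₁ + r₂)/2 = 1.249×10⁷ m.
At r₁: circular v_c1 = √(μ/r₁) = 7391 m/s; transfer-perigee v_p = √[μ(2/r₁ − 1/a_t)] = 8794 m/s.
At r₂: circular v_c2 = √(μ/r₂) = 4748 m/s; transfer-apogee v_a = √[μ(2/r₂ − 1/a_t)] = 3629 m/s.
Δv₂ = v_c2 − v_a = 1119 m/s.
= 1.119 km/s.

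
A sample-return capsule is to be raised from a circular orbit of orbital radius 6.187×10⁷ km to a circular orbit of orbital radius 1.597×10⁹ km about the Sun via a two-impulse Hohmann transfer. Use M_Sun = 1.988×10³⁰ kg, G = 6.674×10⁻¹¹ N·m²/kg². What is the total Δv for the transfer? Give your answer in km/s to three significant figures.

μ = GM = 6.674×10⁻¹¹ × 1.988×10³⁰ = 1.327×10²⁰ m³/s².
r₁ = 6.187×10⁷ km = 6.187×10¹⁰ m.
r₂ = 1.597×10⁹ km = 1.597×10¹² m.
Transfer ellipse a_t = (r₁ + r₂)/2 = 8.294×10¹¹ m.
At r₁: circular v_c1 = √(μ/r₁) = 46310 m/s; transfer-perihelion v_p = √[μ(2/r₁ − 1/a_t)] = 64260 m/s.
Δv₁ = v_p − v_c1 = 17950 m/s.
At r₂: circular v_c2 = √(μ/r₂) = 9115 m/s; transfer-aphelion v_a = √[μ(2/r₂ − 1/a_t)] = 2489 m/s.
Δv₂ = v_c2 − v_a = 6625 m/s.
Total Δv = Δv₁ + Δv₂ = 24570 m/s = 24.57 km/s.

Δv_total ≈ 24.6 km/s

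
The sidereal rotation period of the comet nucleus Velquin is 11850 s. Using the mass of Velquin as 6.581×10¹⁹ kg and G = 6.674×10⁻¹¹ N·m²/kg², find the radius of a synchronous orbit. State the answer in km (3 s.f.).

r_sync ≈ 250 km

μ = GM = 6.674×10⁻¹¹ × 6.581×10¹⁹ = 4.392×10⁹ m³/s².
A synchronous orbit has period T, so by Kepler's third law a = (μT²/4π²)^(1/3).
μT²/4π² = 4.392×10⁹ × (1.185×10⁴)² / 39.48 = 1.562×10¹⁶ m³.
a = 2.500×10⁵ m = 249.99 km.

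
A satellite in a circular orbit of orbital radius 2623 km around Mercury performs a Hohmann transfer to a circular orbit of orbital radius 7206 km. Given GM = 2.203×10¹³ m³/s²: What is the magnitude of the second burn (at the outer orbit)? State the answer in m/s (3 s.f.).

Δv ≈ 471 m/s

r₁ = 2623 km = 2.623×10⁶ m.
r₂ = 7206 km = 7.206×10⁶ m.
Transfer ellipse a_t = (r₁ + r₂)/2 = 4.914×10⁶ m.
At r₁: circular v_c1 = √(μ/r₁) = 2898 m/s; transfer-periherm v_p = √[μ(2/r₁ − 1/a_t)] = 3509 m/s.
At r₂: circular v_c2 = √(μ/r₂) = 1748 m/s; transfer-apoherm v_a = √[μ(2/r₂ − 1/a_t)] = 1277 m/s.
Δv₂ = v_c2 − v_a = 471.1 m/s.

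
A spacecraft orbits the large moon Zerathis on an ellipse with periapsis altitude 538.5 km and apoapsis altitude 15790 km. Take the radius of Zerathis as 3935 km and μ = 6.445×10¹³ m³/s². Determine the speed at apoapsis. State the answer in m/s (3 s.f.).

v ≈ 1100 m/s

r_p = 3935 + 538.5 = 4473.5 km = 4.4735×10⁶ m.
r_a = 3935 + 15790 = 19725 km = 1.9725×10⁷ m.
Semi-major axis a = (r_p + r_a)/2 = 12099 km = 1.210×10⁷ m.
Vis-viva: v² = μ(2/r − 1/a) = 6.445×10¹³ × (1.014×10⁻⁷ − 8.265×10⁻⁸) = 1.208×10⁶ m²/s².
v = 1099 m/s.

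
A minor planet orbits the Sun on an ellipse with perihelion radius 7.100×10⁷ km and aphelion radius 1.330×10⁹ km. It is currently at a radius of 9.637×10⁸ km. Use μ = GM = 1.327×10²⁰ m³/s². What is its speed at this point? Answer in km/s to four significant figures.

Semi-major axis a = (r_p + r_a)/2 = 7.0050×10⁸ km = 7.005×10¹¹ m.
Vis-viva: v² = μ(2/r − 1/a) = 1.327×10²⁰ × (2.075×10⁻¹² − 1.428×10⁻¹²) = 8.596×10⁷ m²/s².
v = 9272 m/s = 9.272 km/s.

v ≈ 9.272 km/s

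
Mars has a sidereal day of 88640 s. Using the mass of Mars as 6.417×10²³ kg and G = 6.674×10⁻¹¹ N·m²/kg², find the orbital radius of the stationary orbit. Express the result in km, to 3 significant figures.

r_sync ≈ 20400 km

μ = GM = 6.674×10⁻¹¹ × 6.417×10²³ = 4.283×10¹³ m³/s².
A synchronous orbit has period T, so by Kepler's third law a = (μT²/4π²)^(1/3).
μT²/4π² = 4.283×10¹³ × (8.864×10⁴)² / 39.48 = 8.524×10²¹ m³.
a = 2.043×10⁷ m = 20427 km.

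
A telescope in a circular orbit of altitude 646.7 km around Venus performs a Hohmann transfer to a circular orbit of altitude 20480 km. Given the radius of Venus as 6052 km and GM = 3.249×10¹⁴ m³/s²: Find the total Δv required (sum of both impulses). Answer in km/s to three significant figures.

Δv_total ≈ 3.11 km/s

r₁ = 6052 + 646.7 = 6698.7 km = 6.6987×10⁶ m.
r₂ = 6052 + 20480 = 26532 km = 2.6532×10⁷ m.
Transfer ellipse a_t = (r₁ + r₂)/2 = 1.662×10⁷ m.
At r₁: circular v_c1 = √(μ/r₁) = 6964 m/s; transfer-periapsis v_p = √[μ(2/r₁ − 1/a_t)] = 8801 m/s.
Δv₁ = v_p − v_c1 = 1836 m/s.
At r₂: circular v_c2 = √(μ/r₂) = 3499 m/s; transfer-apoapsis v_a = √[μ(2/r₂ − 1/a_t)] = 2222 m/s.
Δv₂ = v_c2 − v_a = 1277 m/s.
Total Δv = Δv₁ + Δv₂ = 3114 m/s = 3.114 km/s.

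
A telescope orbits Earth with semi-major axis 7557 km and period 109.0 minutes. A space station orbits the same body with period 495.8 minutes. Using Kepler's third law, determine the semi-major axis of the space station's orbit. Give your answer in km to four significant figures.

a₂ ≈ 20750 km

Kepler's third law: a³ ∝ T², so a₂ = a₁ (T₂/T₁)^(2/3).
T₂/T₁ = 4.549, (T₂/T₁)^(2/3) = 2.745.
a₂ = 7557 × 2.745 = 20750 km.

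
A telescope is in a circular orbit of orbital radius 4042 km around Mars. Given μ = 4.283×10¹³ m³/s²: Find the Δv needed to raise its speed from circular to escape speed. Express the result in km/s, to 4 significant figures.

Δv ≈ 1.348 km/s

r = 4042 km = 4.042×10⁶ m.
Circular speed v_c = √(μ/r) = 3255 m/s.
Escape speed v_esc = √(2μ/r) = √2 × v_c = 4604 m/s.
Δv = v_esc − v_c = 1348 m/s = 1.348 km/s.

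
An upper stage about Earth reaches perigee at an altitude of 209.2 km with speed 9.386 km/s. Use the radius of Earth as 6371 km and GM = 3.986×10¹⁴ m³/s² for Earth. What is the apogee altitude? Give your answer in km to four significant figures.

r_p = 6371 + 209.2 = 6580.2 km = 6.580×10⁶ m.
Specific energy ε = v²/2 − μ/r = -1.653×10⁷ J/kg, so a = −μ/(2ε) = 1.206×10⁷ m.
The apsides satisfy r_p + r_a = 2a, so the apogee radius is 2a − r_p = 1.754×10⁷ m = 17538 km.
Apogee altitude = 17538 − 6371 = 11167 km.

apogee altitude ≈ 11170 km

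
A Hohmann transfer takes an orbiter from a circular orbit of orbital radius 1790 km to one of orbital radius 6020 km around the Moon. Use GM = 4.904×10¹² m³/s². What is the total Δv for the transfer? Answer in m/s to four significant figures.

r₁ = 1790 km = 1.790×10⁶ m.
r₂ = 6020 km = 6.020×10⁶ m.
Transfer ellipse a_t = (r₁ + r₂)/2 = 3.905×10⁶ m.
At r₁: circular v_c1 = √(μ/r₁) = 1655 m/s; transfer-perilune v_p = √[μ(2/r₁ − 1/a_t)] = 2055 m/s.
Δv₁ = v_p − v_c1 = 399.9 m/s.
At r₂: circular v_c2 = √(μ/r₂) = 902.6 m/s; transfer-apolune v_a = √[μ(2/r₂ − 1/a_t)] = 611.1 m/s.
Δv₂ = v_c2 − v_a = 291.5 m/s.
Total Δv = Δv₁ + Δv₂ = 691.4 m/s.

Δv_total ≈ 691.4 m/s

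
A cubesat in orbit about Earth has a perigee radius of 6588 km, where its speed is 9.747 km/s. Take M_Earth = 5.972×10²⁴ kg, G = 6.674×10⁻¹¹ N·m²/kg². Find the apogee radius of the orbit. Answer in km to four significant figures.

apogee radius ≈ 24080 km

μ = GM = 6.674×10⁻¹¹ × 5.972×10²⁴ = 3.986×10¹⁴ m³/s².
r_p = 6.588×10⁶ m.
Specific energy ε = v²/2 − μ/r = -1.300×10⁷ J/kg, so a = −μ/(2ε) = 1.533×10⁷ m.
The apsides satisfy r_p + r_a = 2a, so the apogee radius is 2a − r_p = 2.408×10⁷ m = 24077 km.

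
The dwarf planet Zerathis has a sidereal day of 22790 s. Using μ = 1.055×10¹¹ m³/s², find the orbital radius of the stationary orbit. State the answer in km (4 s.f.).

r_sync ≈ 1115 km

A synchronous orbit has period T, so by Kepler's third law a = (μT²/4π²)^(1/3).
μT²/4π² = 1.055×10¹¹ × (2.279×10⁴)² / 39.48 = 1.388×10¹⁸ m³.
a = 1.115×10⁶ m = 1115.5 km.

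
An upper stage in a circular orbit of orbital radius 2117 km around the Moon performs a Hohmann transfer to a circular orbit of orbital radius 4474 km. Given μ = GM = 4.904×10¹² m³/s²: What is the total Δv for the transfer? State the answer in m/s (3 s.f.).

r₁ = 2117 km = 2.117×10⁶ m.
r₂ = 4474 km = 4.474×10⁶ m.
Transfer ellipse a_t = (r₁ + r₂)/2 = 3.296×10⁶ m.
At r₁: circular v_c1 = √(μ/r₁) = 1522 m/s; transfer-perilune v_p = √[μ(2/r₁ − 1/a_t)] = 1773 m/s.
Δv₁ = v_p − v_c1 = 251.4 m/s.
At r₂: circular v_c2 = √(μ/r₂) = 1047 m/s; transfer-apolune v_a = √[μ(2/r₂ − 1/a_t)] = 839.1 m/s.
Δv₂ = v_c2 − v_a = 207.8 m/s.
Total Δv = Δv₁ + Δv₂ = 459.2 m/s.

Δv_total ≈ 459 m/s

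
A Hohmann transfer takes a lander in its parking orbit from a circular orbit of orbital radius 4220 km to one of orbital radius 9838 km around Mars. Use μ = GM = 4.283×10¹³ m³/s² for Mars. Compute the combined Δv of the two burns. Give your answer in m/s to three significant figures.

Δv_total ≈ 1050 m/s

r₁ = 4220 km = 4.220×10⁶ m.
r₂ = 9838 km = 9.838×10⁶ m.
Transfer ellipse a_t = (r₁ + r₂)/2 = 7.029×10⁶ m.
At r₁: circular v_c1 = √(μ/r₁) = 3186 m/s; transfer-periapsis v_p = √[μ(2/r₁ − 1/a_t)] = 3769 m/s.
Δv₁ = v_p − v_c1 = 583.2 m/s.
At r₂: circular v_c2 = √(μ/r₂) = 2087 m/s; transfer-apoapsis v_a = √[μ(2/r₂ − 1/a_t)] = 1617 m/s.
Δv₂ = v_c2 − v_a = 469.8 m/s.
Total Δv = Δv₁ + Δv₂ = 1053 m/s.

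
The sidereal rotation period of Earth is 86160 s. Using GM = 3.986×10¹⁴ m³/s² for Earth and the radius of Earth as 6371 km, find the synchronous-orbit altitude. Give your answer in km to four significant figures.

h_sync ≈ 35790 km

A synchronous orbit has period T, so by Kepler's third law a = (μT²/4π²)^(1/3).
μT²/4π² = 3.986×10¹⁴ × (8.616×10⁴)² / 39.48 = 7.495×10²² m³.
a = 4.216×10⁷ m = 42163 km.
Altitude h = a − R = 42163 − 6371 = 35792 km.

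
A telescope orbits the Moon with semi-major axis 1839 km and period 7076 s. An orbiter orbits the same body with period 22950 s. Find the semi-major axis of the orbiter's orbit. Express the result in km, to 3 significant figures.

Kepler's third law: a³ ∝ T², so a₂ = a₁ (T₂/T₁)^(2/3).
T₂/T₁ = 3.243, (T₂/T₁)^(2/3) = 2.191.
a₂ = 1839 × 2.191 = 4029 km.

a₂ ≈ 4030 km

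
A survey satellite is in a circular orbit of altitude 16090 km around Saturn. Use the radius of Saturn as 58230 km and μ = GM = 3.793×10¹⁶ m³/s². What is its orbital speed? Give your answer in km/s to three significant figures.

v ≈ 22.6 km/s

r = 58230 + 16090 = 74320 km = 7.4320×10⁷ m.
For a circular orbit v = √(μ/r) = √(3.793×10¹⁶ / 7.432×10⁷) = √(5.104×10⁸) = 22590 m/s.
That is 22.59 km/s.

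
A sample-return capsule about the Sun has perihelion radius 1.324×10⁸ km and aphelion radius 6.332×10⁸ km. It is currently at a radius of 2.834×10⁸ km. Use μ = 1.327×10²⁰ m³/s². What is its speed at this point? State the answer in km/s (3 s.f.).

v ≈ 24.3 km/s

Semi-major axis a = (r_p + r_a)/2 = 3.8280×10⁸ km = 3.828×10¹¹ m.
Vis-viva: v² = μ(2/r − 1/a) = 1.327×10²⁰ × (7.057×10⁻¹² − 2.612×10⁻¹²) = 5.898×10⁸ m²/s².
v = 24290 m/s = 24.29 km/s.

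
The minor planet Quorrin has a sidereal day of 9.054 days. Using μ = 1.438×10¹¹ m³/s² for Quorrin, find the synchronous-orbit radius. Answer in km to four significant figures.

r_sync ≈ 13060 km

T = 9.054 days = 7.823×10⁵ s.
A synchronous orbit has period T, so by Kepler's third law a = (μT²/4π²)^(1/3).
μT²/4π² = 1.438×10¹¹ × (7.823×10⁵)² / 39.48 = 2.229×10²¹ m³.
a = 1.306×10⁷ m = 13063 km.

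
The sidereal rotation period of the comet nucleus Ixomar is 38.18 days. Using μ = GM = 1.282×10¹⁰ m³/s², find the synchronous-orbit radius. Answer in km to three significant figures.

r_sync ≈ 15200 km

T = 38.18 days = 3.299×10⁶ s.
A synchronous orbit has period T, so by Kepler's third law a = (μT²/4π²)^(1/3).
μT²/4π² = 1.282×10¹⁰ × (3.299×10⁶)² / 39.48 = 3.534×10²¹ m³.
a = 1.523×10⁷ m = 15231 km.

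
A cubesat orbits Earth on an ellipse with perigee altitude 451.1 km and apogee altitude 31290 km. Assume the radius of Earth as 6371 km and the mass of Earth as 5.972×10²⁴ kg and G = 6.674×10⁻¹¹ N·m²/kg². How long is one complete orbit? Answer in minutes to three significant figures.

T ≈ 550 minutes

μ = GM = 6.674×10⁻¹¹ × 5.972×10²⁴ = 3.986×10¹⁴ m³/s².
r_p = 6371 + 451.1 = 6822.1 km = 6.8221×10⁶ m.
r_a = 6371 + 31290 = 37661 km = 3.7661×10⁷ m.
Semi-major axis a = (r_p + r_a)/2 = (6822.1 + 37661)/2 = 22242 km = 2.224×10⁷ m.
By Kepler's third law T = 2π√(a³/μ) = 2π × 5.254×10³ = 3.301×10⁴ s.
= 550.2 minutes.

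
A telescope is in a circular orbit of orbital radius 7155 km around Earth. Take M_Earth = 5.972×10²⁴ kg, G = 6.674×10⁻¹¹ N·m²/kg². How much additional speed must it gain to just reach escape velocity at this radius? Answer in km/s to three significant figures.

Δv ≈ 3.09 km/s

μ = GM = 6.674×10⁻¹¹ × 5.972×10²⁴ = 3.986×10¹⁴ m³/s².
r = 7155 km = 7.155×10⁶ m.
Circular speed v_c = √(μ/r) = 7464 m/s.
Escape speed v_esc = √(2μ/r) = √2 × v_c = 10560 m/s.
Δv = v_esc − v_c = 3092 m/s = 3.092 km/s.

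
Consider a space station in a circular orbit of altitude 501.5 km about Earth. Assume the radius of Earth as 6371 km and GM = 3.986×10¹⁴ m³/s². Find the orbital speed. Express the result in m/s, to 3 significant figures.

v ≈ 7620 m/s

r = 6371 + 501.5 = 6872.5 km = 6.8725×10⁶ m.
For a circular orbit v = √(μ/r) = √(3.986×10¹⁴ / 6.872×10⁶) = √(5.800×10⁷) = 7616 m/s.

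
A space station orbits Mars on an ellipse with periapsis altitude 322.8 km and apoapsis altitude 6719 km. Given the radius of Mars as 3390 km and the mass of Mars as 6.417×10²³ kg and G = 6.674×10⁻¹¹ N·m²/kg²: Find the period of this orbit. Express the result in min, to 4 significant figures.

T ≈ 290.7 min

μ = GM = 6.674×10⁻¹¹ × 6.417×10²³ = 4.283×10¹³ m³/s².
r_p = 3390 + 322.8 = 3712.8 km = 3.7128×10⁶ m.
r_a = 3390 + 6719 = 10109 km = 1.0109×10⁷ m.
Semi-major axis a = (r_p + r_a)/2 = (3712.8 + 10109)/2 = 6910.9 km = 6.911×10⁶ m.
By Kepler's third law T = 2π√(a³/μ) = 2π × 2.776×10³ = 1.744×10⁴ s.
= 290.7 min.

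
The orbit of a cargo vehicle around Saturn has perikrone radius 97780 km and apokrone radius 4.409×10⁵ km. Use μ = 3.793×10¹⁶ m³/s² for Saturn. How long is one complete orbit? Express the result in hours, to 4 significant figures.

T ≈ 39.61 hours

Semi-major axis a = (r_p + r_a)/2 = (97780 + 4.4090×10⁵)/2 = 2.6934×10⁵ km = 2.693×10⁸ m.
By Kepler's third law T = 2π√(a³/μ) = 2π × 2.270×10⁴ = 1.426×10⁵ s.
= 39.61 hours.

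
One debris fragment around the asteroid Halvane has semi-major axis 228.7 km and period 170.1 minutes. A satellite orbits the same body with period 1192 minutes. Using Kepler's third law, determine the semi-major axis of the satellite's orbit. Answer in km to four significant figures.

a₂ ≈ 837.5 km

Kepler's third law: a³ ∝ T², so a₂ = a₁ (T₂/T₁)^(2/3).
T₂/T₁ = 7.008, (T₂/T₁)^(2/3) = 3.662.
a₂ = 228.7 × 3.662 = 837.5 km.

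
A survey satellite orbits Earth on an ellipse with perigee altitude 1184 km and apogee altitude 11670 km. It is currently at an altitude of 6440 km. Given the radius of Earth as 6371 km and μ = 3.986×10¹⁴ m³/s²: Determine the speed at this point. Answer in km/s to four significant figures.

r_p = 6371 + 1184 = 7555.0 km = 7.5550×10⁶ m.
r_a = 6371 + 11670 = 18041 km = 1.8041×10⁷ m.
r = 6371 + 6440 = 12811 km = 1.281×10⁷ m.
Semi-major axis a = (r_p + r_a)/2 = 12798 km = 1.280×10⁷ m.
Vis-viva: v² = μ(2/r − 1/a) = 3.986×10¹⁴ × (1.561×10⁻⁷ − 7.814×10⁻⁸) = 3.108×10⁷ m²/s².
v = 5575 m/s = 5.575 km/s.

v ≈ 5.575 km/s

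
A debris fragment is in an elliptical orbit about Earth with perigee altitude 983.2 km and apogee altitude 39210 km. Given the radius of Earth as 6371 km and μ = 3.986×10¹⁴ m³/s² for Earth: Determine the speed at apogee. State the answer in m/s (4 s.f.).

v ≈ 1559 m/s

r_p = 6371 + 983.2 = 7354.2 km = 7.3542×10⁶ m.
r_a = 6371 + 39210 = 45581 km = 4.5581×10⁷ m.
Semi-major axis a = (r_p + r_a)/2 = 26468 km = 2.647×10⁷ m.
Vis-viva: v² = μ(2/r − 1/a) = 3.986×10¹⁴ × (4.388×10⁻⁸ − 3.778×10⁻⁸) = 2.430×10⁶ m²/s².
v = 1559 m/s.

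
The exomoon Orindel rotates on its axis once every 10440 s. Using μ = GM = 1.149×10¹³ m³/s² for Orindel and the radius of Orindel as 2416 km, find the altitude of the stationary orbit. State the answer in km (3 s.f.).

A synchronous orbit has period T, so by Kepler's third law a = (μT²/4π²)^(1/3).
μT²/4π² = 1.149×10¹³ × (1.044×10⁴)² / 39.48 = 3.172×10¹⁹ m³.
a = 3.166×10⁶ m = 3165.6 km.
Altitude h = a − R = 3165.6 − 2416 = 749.58 km.

h_sync ≈ 750 km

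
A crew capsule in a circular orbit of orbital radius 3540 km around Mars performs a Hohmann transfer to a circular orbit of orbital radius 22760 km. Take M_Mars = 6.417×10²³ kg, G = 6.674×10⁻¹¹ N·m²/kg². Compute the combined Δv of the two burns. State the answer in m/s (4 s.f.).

μ = GM = 6.674×10⁻¹¹ × 6.417×10²³ = 4.283×10¹³ m³/s².
r₁ = 3540 km = 3.540×10⁶ m.
r₂ = 22760 km = 2.276×10⁷ m.
Transfer ellipse a_t = (r₁ + r₂)/2 = 1.315×10⁷ m.
At r₁: circular v_c1 = √(μ/r₁) = 3478 m/s; transfer-periapsis v_p = √[μ(2/r₁ − 1/a_t)] = 4576 m/s.
Δv₁ = v_p − v_c1 = 1098 m/s.
At r₂: circular v_c2 = √(μ/r₂) = 1372 m/s; transfer-apoapsis v_a = √[μ(2/r₂ − 1/a_t)] = 711.7 m/s.
Δv₂ = v_c2 − v_a = 660.0 m/s.
Total Δv = Δv₁ + Δv₂ = 1758 m/s.

Δv_total ≈ 1758 m/s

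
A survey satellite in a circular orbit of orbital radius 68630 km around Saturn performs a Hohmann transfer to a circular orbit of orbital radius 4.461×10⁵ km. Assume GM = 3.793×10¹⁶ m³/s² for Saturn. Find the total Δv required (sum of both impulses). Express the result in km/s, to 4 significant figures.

Δv_total ≈ 11.90 km/s

r₁ = 68630 km = 6.863×10⁷ m.
r₂ = 4.461×10⁵ km = 4.461×10⁸ m.
Transfer ellipse a_t = (r₁ + r₂)/2 = 2.574×10⁸ m.
At r₁: circular v_c1 = √(μ/r₁) = 23510 m/s; transfer-perikrone v_p = √[μ(2/r₁ − 1/a_t)] = 30950 m/s.
Δv₁ = v_p − v_c1 = 7442 m/s.
At r₂: circular v_c2 = √(μ/r₂) = 9221 m/s; transfer-apokrone v_a = √[μ(2/r₂ − 1/a_t)] = 4762 m/s.
Δv₂ = v_c2 − v_a = 4459 m/s.
Total Δv = Δv₁ + Δv₂ = 11900 m/s = 11.90 km/s.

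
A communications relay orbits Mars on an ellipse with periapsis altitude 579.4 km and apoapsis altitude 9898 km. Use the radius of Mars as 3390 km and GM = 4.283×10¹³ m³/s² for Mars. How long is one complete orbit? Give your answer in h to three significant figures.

T ≈ 6.76 h

r_p = 3390 + 579.4 = 3969.4 km = 3.9694×10⁶ m.
r_a = 3390 + 9898 = 13288 km = 1.3288×10⁷ m.
Semi-major axis a = (r_p + r_a)/2 = (3969.4 + 13288)/2 = 8628.7 km = 8.629×10⁶ m.
By Kepler's third law T = 2π√(a³/μ) = 2π × 3.873×10³ = 2.433×10⁴ s.
= 6.760 h.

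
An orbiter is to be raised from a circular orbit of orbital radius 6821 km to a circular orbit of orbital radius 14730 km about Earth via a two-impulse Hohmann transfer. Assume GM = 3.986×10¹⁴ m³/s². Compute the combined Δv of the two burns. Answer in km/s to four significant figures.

Δv_total ≈ 2.356 km/s

r₁ = 6821 km = 6.821×10⁶ m.
r₂ = 14730 km = 1.473×10⁷ m.
Transfer ellipse a_t = (r₁ + r₂)/2 = 1.078×10⁷ m.
At r₁: circular v_c1 = √(μ/r₁) = 7644 m/s; transfer-perigee v_p = √[μ(2/r₁ − 1/a_t)] = 8938 m/s.
Δv₁ = v_p − v_c1 = 1293 m/s.
At r₂: circular v_c2 = √(μ/r₂) = 5202 m/s; transfer-apogee v_a = √[μ(2/r₂ − 1/a_t)] = 4139 m/s.
Δv₂ = v_c2 − v_a = 1063 m/s.
Total Δv = Δv₁ + Δv₂ = 2356 m/s = 2.356 km/s.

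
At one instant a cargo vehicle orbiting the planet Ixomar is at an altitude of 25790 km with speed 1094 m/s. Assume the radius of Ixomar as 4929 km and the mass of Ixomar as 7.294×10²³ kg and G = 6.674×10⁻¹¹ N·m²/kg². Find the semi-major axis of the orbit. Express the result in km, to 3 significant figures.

a ≈ 24700 km

μ = GM = 6.674×10⁻¹¹ × 7.294×10²³ = 4.868×10¹³ m³/s².
r = 4929 + 25790 = 30719 km = 3.072×10⁷ m.
Specific orbital energy ε = v²/2 − μ/r = (1094)²/2 − 4.868×10¹³/3.072×10⁷ = -9.863×10⁵ J/kg.
Since ε = −μ/(2a), a = −μ/(2ε) = 2.468×10⁷ m = 24679 km.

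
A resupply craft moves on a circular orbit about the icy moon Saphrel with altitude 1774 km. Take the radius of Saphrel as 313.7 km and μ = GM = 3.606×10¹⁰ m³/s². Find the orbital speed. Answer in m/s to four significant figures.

v ≈ 131.4 m/s

r = 313.7 + 1774 = 2087.7 km = 2.0877×10⁶ m.
For a circular orbit v = √(μ/r) = √(3.606×10¹⁰ / 2.088×10⁶) = √(1.727×10⁴) = 131.4 m/s.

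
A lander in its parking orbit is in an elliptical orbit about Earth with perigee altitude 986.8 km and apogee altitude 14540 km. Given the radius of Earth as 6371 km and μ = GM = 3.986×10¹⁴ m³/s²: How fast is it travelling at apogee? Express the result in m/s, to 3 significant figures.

r_p = 6371 + 986.8 = 7357.8 km = 7.3578×10⁶ m.
r_a = 6371 + 14540 = 20911 km = 2.0911×10⁷ m.
Semi-major axis a = (r_p + r_a)/2 = 14134 km = 1.413×10⁷ m.
Vis-viva: v² = μ(2/r − 1/a) = 3.986×10¹⁴ × (9.564×10⁻⁸ − 7.075×10⁻⁸) = 9.923×10⁶ m²/s².
v = 3150 m/s.

v ≈ 3150 m/s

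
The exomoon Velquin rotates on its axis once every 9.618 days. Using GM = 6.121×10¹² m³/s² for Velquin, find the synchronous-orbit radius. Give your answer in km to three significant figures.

T = 9.618 days = 8.310×10⁵ s.
A synchronous orbit has period T, so by Kepler's third law a = (μT²/4π²)^(1/3).
μT²/4π² = 6.121×10¹² × (8.310×10⁵)² / 39.48 = 1.071×10²³ m³.
a = 4.748×10⁷ m = 47485 km.

r_sync ≈ 47500 km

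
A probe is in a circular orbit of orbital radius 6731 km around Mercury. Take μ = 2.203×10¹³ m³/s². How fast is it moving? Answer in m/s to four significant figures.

r = 6731 km = 6.731×10⁶ m.
For a circular orbit v = √(μ/r) = √(2.203×10¹³ / 6.731×10⁶) = √(3.273×10⁶) = 1809 m/s.

v ≈ 1809 m/s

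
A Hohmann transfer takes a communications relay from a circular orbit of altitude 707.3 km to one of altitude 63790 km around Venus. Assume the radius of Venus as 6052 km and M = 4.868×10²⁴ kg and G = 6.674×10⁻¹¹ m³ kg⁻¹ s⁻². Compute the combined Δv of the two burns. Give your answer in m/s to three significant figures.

Δv_total ≈ 3680 m/s

μ = GM = 6.674×10⁻¹¹ × 4.868×10²⁴ = 3.249×10¹⁴ m³/s².
r₁ = 6052 + 707.3 = 6759.3 km = 6.7593×10⁶ m.
r₂ = 6052 + 63790 = 69842 km = 6.9842×10⁷ m.
Transfer ellipse a_t = (r₁ + r₂)/2 = 3.830×10⁷ m.
At r₁: circular v_c1 = √(μ/r₁) = 6933 m/s; transfer-periapsis v_p = √[μ(2/r₁ − 1/a_t)] = 9362 m/s.
Δv₁ = v_p − v_c1 = 2429 m/s.
At r₂: circular v_c2 = √(μ/r₂) = 2157 m/s; transfer-apoapsis v_a = √[μ(2/r₂ − 1/a_t)] = 906.1 m/s.
Δv₂ = v_c2 − v_a = 1251 m/s.
Total Δv = Δv₁ + Δv₂ = 3680 m/s.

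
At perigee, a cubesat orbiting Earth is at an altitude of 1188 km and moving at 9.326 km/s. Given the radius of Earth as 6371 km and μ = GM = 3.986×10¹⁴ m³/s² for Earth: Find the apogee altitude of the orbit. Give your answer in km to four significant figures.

apogee altitude ≈ 29190 km

r_p = 6371 + 1188 = 7559.0 km = 7.559×10⁶ m.
Specific energy ε = v²/2 − μ/r = -9.245×10⁶ J/kg, so a = −μ/(2ε) = 2.156×10⁷ m.
The apsides satisfy r_p + r_a = 2a, so the apogee radius is 2a − r_p = 3.556×10⁷ m = 35558 km.
Apogee altitude = 35558 − 6371 = 29187 km.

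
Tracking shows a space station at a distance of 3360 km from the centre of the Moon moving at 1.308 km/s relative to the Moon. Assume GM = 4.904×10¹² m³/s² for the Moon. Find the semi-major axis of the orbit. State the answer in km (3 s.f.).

r = 3.360×10⁶ m.
Specific orbital energy ε = v²/2 − μ/r = (1308)²/2 − 4.904×10¹²/3.360×10⁶ = -6.041×10⁵ J/kg.
Since ε = −μ/(2a), a = −μ/(2ε) = 4.059×10⁶ m = 4059.0 km.

a ≈ 4060 km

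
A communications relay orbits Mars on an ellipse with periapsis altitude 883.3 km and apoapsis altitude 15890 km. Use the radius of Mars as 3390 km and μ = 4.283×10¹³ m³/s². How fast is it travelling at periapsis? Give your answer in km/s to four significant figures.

r_p = 3390 + 883.3 = 4273.3 km = 4.2733×10⁶ m.
r_a = 3390 + 15890 = 19280 km = 1.9280×10⁷ m.
Semi-major axis a = (r_p + r_a)/2 = 11777 km = 1.178×10⁷ m.
Vis-viva: v² = μ(2/r − 1/a) = 4.283×10¹³ × (4.680×10⁻⁷ − 8.491×10⁻⁸) = 1.641×10⁷ m²/s².
v = 4051 m/s = 4.051 km/s.

v ≈ 4.051 km/s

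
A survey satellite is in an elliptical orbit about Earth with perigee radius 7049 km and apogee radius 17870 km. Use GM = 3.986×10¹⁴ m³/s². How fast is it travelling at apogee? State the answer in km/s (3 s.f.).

Semi-major axis a = (r_p + r_a)/2 = 12460 km = 1.246×10⁷ m.
Vis-viva: v² = μ(2/r − 1/a) = 3.986×10¹⁴ × (1.119×10⁻⁷ − 8.026×10⁻⁸) = 1.262×10⁷ m²/s².
v = 3552 m/s = 3.552 km/s.

v ≈ 3.55 km/s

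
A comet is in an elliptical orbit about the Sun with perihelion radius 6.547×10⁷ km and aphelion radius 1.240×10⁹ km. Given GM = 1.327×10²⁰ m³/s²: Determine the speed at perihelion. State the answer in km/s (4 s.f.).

Semi-major axis a = (r_p + r_a)/2 = 6.5274×10⁸ km = 6.527×10¹¹ m.
Vis-viva: v² = μ(2/r − 1/a) = 1.327×10²⁰ × (3.055×10⁻¹¹ − 1.532×10⁻¹²) = 3.850×10⁹ m²/s².
v = 62050 m/s = 62.05 km/s.

v ≈ 62.05 km/s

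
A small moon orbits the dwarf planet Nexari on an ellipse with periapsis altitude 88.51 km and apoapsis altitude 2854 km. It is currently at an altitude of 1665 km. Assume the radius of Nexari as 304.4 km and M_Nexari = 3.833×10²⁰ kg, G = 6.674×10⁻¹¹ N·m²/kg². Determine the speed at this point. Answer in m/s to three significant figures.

v ≈ 108 m/s

μ = GM = 6.674×10⁻¹¹ × 3.833×10²⁰ = 2.558×10¹⁰ m³/s².
r_p = 304.4 + 88.51 = 392.91 km = 3.9291×10⁵ m.
r_a = 304.4 + 2854 = 3158.4 km = 3.1584×10⁶ m.
r = 304.4 + 1665 = 1969.4 km = 1.969×10⁶ m.
Semi-major axis a = (r_p + r_a)/2 = 1775.7 km = 1.776×10⁶ m.
Vis-viva: v² = μ(2/r − 1/a) = 2.558×10¹⁰ × (1.016×10⁻⁶ − 5.632×10⁻⁷) = 1.157×10⁴ m²/s².
v = 107.6 m/s.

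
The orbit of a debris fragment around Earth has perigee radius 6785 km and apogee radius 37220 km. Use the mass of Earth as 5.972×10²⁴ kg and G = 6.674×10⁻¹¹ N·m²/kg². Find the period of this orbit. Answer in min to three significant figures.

μ = GM = 6.674×10⁻¹¹ × 5.972×10²⁴ = 3.986×10¹⁴ m³/s².
Semi-major axis a = (r_p + r_a)/2 = (6785.0 + 37220)/2 = 22002 km = 2.200×10⁷ m.
By Kepler's third law T = 2π√(a³/μ) = 2π × 5.170×10³ = 3.248×10⁴ s.
= 541.4 min.

T ≈ 541 min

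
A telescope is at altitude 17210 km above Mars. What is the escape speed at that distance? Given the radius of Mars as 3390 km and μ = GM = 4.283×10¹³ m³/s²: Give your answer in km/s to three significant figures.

r = 3390 + 17210 = 20600 km = 2.0600×10⁷ m.
Escape speed v_esc = √(2μ/r) = √(2 × 4.283×10¹³ / 2.060×10⁷) = √(4.158×10⁶) = 2039 m/s.
= 2.039 km/s.

v_esc ≈ 2.04 km/s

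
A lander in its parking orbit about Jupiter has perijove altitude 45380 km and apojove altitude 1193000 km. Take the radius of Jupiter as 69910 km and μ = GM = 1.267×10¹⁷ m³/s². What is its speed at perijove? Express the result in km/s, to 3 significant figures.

v ≈ 44.9 km/s

r_p = 69910 + 45380 = 115290 km = 1.1529×10⁸ m.
r_a = 69910 + 1193000 = 1262900 km = 1.2629×10⁹ m.
Semi-major axis a = (r_p + r_a)/2 = 6.8910×10⁵ km = 6.891×10⁸ m.
Vis-viva: v² = μ(2/r − 1/a) = 1.267×10¹⁷ × (1.735×10⁻⁸ − 1.451×10⁻⁹) = 2.014×10⁹ m²/s².
v = 44880 m/s = 44.88 km/s.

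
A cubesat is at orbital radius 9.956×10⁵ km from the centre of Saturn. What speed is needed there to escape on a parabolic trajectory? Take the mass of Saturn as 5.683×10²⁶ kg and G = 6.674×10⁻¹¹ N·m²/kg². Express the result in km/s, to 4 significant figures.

μ = GM = 6.674×10⁻¹¹ × 5.683×10²⁶ = 3.793×10¹⁶ m³/s².
r = 9.956×10⁵ km = 9.956×10⁸ m.
Escape speed v_esc = √(2μ/r) = √(2 × 3.793×10¹⁶ / 9.956×10⁸) = √(7.619×10⁷) = 8729 m/s.
= 8.729 km/s.

v_esc ≈ 8.729 km/s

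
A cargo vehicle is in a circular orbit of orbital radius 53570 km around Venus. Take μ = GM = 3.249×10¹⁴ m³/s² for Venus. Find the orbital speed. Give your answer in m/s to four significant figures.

r = 53570 km = 5.357×10⁷ m.
For a circular orbit v = √(μ/r) = √(3.249×10¹⁴ / 5.357×10⁷) = √(6.065×10⁶) = 2463 m/s.

v ≈ 2463 m/s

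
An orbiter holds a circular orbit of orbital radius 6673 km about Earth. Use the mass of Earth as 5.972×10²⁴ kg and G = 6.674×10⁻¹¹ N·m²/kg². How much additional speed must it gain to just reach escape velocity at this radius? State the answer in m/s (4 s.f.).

Δv ≈ 3201 m/s

μ = GM = 6.674×10⁻¹¹ × 5.972×10²⁴ = 3.986×10¹⁴ m³/s².
r = 6673 km = 6.673×10⁶ m.
Circular speed v_c = √(μ/r) = 7728 m/s.
Escape speed v_esc = √(2μ/r) = √2 × v_c = 10930 m/s.
Δv = v_esc − v_c = 3201 m/s.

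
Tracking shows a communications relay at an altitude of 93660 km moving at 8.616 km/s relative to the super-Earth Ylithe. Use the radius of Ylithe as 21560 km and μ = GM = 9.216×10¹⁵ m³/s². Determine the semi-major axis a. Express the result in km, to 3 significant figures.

r = 21560 + 93660 = 1.1522×10⁵ km = 1.152×10⁸ m.
Vis-viva rearranged: 1/a = 2/r − v²/μ = 1.736×10⁻⁸ − 8.055×10⁻⁹ = 9.303×10⁻⁹ m⁻¹.
a = 1.075×10⁸ m = 1.0749×10⁵ km.

a ≈ 1.07×10⁵ km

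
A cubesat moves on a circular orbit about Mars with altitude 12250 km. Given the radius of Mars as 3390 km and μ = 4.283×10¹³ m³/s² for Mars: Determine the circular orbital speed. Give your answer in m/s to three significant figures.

r = 3390 + 12250 = 15640 km = 1.5640×10⁷ m.
For a circular orbit v = √(μ/r) = √(4.283×10¹³ / 1.564×10⁷) = √(2.738×10⁶) = 1655 m/s.

v ≈ 1650 m/s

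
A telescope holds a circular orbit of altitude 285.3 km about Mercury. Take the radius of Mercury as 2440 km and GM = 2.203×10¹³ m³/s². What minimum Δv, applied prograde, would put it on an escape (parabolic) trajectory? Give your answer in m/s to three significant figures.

Δv ≈ 1180 m/s

r = 2440 + 285.3 = 2725.3 km = 2.7253×10⁶ m.
Circular speed v_c = √(μ/r) = 2843 m/s.
Escape speed v_esc = √(2μ/r) = √2 × v_c = 4021 m/s.
Δv = v_esc − v_c = 1178 m/s.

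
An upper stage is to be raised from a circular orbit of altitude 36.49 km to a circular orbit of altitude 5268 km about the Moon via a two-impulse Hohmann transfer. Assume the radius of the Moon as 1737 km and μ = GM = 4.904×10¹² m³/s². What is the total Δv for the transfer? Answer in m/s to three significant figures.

r₁ = 1737 + 36.49 = 1773.5 km = 1.7735×10⁶ m.
r₂ = 1737 + 5268 = 7005.0 km = 7.0050×10⁶ m.
Transfer ellipse a_t = (r₁ + r₂)/2 = 4.389×10⁶ m.
At r₁: circular v_c1 = √(μ/r₁) = 1663 m/s; transfer-perilune v_p = √[μ(2/r₁ − 1/a_t)] = 2101 m/s.
Δv₁ = v_p − v_c1 = 437.8 m/s.
At r₂: circular v_c2 = √(μ/r₂) = 836.7 m/s; transfer-apolune v_a = √[μ(2/r₂ − 1/a_t)] = 531.9 m/s.
Δv₂ = v_c2 − v_a = 304.9 m/s.
Total Δv = Δv₁ + Δv₂ = 742.7 m/s.

Δv_total ≈ 743 m/s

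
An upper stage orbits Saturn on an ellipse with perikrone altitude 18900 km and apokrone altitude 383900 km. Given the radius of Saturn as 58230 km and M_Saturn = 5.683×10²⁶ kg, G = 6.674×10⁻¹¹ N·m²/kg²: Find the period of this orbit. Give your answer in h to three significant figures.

T ≈ 37.5 h

μ = GM = 6.674×10⁻¹¹ × 5.683×10²⁶ = 3.793×10¹⁶ m³/s².
r_p = 58230 + 18900 = 77130 km = 7.7130×10⁷ m.
r_a = 58230 + 383900 = 442130 km = 4.4213×10⁸ m.
Semi-major axis a = (r_p + r_a)/2 = (77130 + 4.4213×10⁵)/2 = 2.5963×10⁵ km = 2.596×10⁸ m.
By Kepler's third law T = 2π√(a³/μ) = 2π × 2.148×10⁴ = 1.350×10⁵ s.
= 37.49 h.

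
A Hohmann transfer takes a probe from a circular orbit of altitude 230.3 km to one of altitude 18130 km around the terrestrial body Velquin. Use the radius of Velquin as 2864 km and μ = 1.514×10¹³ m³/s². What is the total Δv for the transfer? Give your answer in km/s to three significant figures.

r₁ = 2864 + 230.3 = 3094.3 km = 3.0943×10⁶ m.
r₂ = 2864 + 18130 = 20994 km = 2.0994×10⁷ m.
Transfer ellipse a_t = (r₁ + r₂)/2 = 1.204×10⁷ m.
At r₁: circular v_c1 = √(μ/r₁) = 2212 m/s; transfer-periapsis v_p = √[μ(2/r₁ − 1/a_t)] = 2920 m/s.
Δv₁ = v_p − v_c1 = 708.4 m/s.
At r₂: circular v_c2 = √(μ/r₂) = 849.2 m/s; transfer-apoapsis v_a = √[μ(2/r₂ − 1/a_t)] = 430.4 m/s.
Δv₂ = v_c2 − v_a = 418.8 m/s.
Total Δv = Δv₁ + Δv₂ = 1127 m/s = 1.127 km/s.

Δv_total ≈ 1.13 km/s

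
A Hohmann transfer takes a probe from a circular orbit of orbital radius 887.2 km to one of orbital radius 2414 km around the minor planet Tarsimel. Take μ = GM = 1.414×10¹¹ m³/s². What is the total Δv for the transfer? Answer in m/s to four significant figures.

r₁ = 887.2 km = 8.872×10⁵ m.
r₂ = 2414 km = 2.414×10⁶ m.
Transfer ellipse a_t = (r₁ + r₂)/2 = 1.651×10⁶ m.
At r₁: circular v_c1 = √(μ/r₁) = 399.2 m/s; transfer-periapsis v_p = √[μ(2/r₁ − 1/a_t)] = 482.8 m/s.
Δv₁ = v_p − v_c1 = 83.57 m/s.
At r₂: circular v_c2 = √(μ/r₂) = 242.0 m/s; transfer-apoapsis v_a = √[μ(2/r₂ − 1/a_t)] = 177.4 m/s.
Δv₂ = v_c2 − v_a = 64.58 m/s.
Total Δv = Δv₁ + Δv₂ = 148.2 m/s.

Δv_total ≈ 148.2 m/s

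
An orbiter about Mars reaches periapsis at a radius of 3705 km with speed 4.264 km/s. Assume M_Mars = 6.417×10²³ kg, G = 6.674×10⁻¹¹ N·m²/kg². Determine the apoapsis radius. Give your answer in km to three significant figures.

apoapsis radius ≈ 13600 km

μ = GM = 6.674×10⁻¹¹ × 6.417×10²³ = 4.283×10¹³ m³/s².
r_p = 3.705×10⁶ m.
Specific energy ε = v²/2 − μ/r = -2.468×10⁶ J/kg, so a = −μ/(2ε) = 8.675×10⁶ m.
The apsides satisfy r_p + r_a = 2a, so the apoapsis radius is 2a − r_p = 1.365×10⁷ m = 13645 km.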